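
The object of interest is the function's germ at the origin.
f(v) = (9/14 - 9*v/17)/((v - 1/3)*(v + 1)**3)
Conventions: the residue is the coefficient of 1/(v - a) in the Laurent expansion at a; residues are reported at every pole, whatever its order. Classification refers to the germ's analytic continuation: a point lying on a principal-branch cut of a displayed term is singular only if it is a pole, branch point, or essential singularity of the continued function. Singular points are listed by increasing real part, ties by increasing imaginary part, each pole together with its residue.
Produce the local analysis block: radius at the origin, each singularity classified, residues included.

Radius of convergence at 0: 1/3.
At -1: a pole of order 3; residue -2997/15232.
At 1/3: a pole of order 1; residue 2997/15232.

Denominator factor (v + 1)^3: pole of order 3 at -1, modulus 1.
Denominator factor (v - 1/3): pole of order 1 at 1/3, modulus 1/3.
The radius of convergence is the smallest modulus among the singular points: 1/3.
At the order-3 pole -1 set g(v) = (v - (-1))^3*f(v) = (9/14 - 9*v/17)/(v - 1/3).
Order-3 pole: residue = g''(a)/2; g''(-1) = -2997/7616, so the residue is -2997/15232.
At the order-1 pole 1/3 set g(v) = (v - (1/3))*f(v) = (9/14 - 9*v/17)/(v + 1)**3.
Simple pole: residue = g(a) at a = 1/3, which is 2997/15232.
List the singular points by increasing real part (a conjugate pair: the negative imaginary part first).


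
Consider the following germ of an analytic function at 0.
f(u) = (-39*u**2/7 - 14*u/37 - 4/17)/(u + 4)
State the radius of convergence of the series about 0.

The radius of convergence is 4.

Denominator factor (u + 4): pole of order 1 at -4, modulus 4.
The radius of convergence is the smallest modulus among the singular points: 4.


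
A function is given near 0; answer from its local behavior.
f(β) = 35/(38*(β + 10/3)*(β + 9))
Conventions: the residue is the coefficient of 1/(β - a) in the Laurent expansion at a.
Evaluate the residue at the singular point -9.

The residue is -105/646.

At the order-1 pole -9 set g(β) = (β - (-9))*f(β) = 35/(38*(β + 10/3)).
Simple pole: residue = g(a) at a = -9, which is -105/646.


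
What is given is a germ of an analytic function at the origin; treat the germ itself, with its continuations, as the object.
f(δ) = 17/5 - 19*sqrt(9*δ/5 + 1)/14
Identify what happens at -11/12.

There is no denominator, hence no pole anywhere.
Branch term sqrt(1 - δ/(-5/9)): argument at -11/12 is -13/20, nonzero, so -11/12 is not its branch point (a point on a principal cut is still regular for the continued germ).
So the germ continues analytically to -11/12.

The point is a regular point.


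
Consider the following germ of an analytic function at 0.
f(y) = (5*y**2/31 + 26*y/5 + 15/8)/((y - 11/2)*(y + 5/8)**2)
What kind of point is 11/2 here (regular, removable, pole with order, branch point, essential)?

The point is a pole of order 1.

The denominator factor y - 11/2 vanishes at 11/2 and appears to the power 1; the numerator there equals 43839/1240, nonzero, and no other factor vanishes.
Hence a pole whose order is the multiplicity, 1.


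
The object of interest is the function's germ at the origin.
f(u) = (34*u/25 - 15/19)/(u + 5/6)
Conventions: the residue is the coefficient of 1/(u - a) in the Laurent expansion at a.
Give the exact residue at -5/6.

At the order-1 pole -5/6 set g(u) = (u - (-5/6))*f(u) = 34*u/25 - 15/19.
Simple pole: residue = g(a) at a = -5/6, which is -548/285.

The residue is -548/285.


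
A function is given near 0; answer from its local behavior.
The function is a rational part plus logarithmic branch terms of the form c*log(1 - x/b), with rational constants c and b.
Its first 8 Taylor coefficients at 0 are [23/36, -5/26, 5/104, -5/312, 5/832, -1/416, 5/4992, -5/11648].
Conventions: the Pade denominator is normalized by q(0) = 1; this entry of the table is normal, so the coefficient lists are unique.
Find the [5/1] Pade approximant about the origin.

Taylor coefficients needed (read off): a_0 = 23/36, a_1 = -5/26, a_2 = 5/104, a_3 = -5/312, a_4 = 5/832, a_5 = -1/416, a_6 = 5/4992.
Write the denominator as Q(x) = 1 + q1*x. Requiring Q*f - P = O(x^7) with deg P <= 5 kills the coefficients of x^6..x^6 in Q*f:
  x^6: a_6 + q1*a_5 = 0, i.e. 5/4992 + (-1/416)*q1 = 0.
Solving this linear system: q1 = 5/12.
The numerator is Q*f truncated at degree 5: P0 = a_0 = 23/36; P1 = a_1 + q1*a_0 = 415/5616; P2 = a_2 + q1*a_1 = -5/156; P3 = a_3 + q1*a_2 = 5/1248; P4 = a_4 + q1*a_3 = -5/7488; P5 = a_5 + q1*a_4 = 1/9984.

The Pade approximant has numerator coefficients [23/36, 415/5616, -5/156, 5/1248, -5/7488, 1/9984]; denominator coefficients [1, 5/12].


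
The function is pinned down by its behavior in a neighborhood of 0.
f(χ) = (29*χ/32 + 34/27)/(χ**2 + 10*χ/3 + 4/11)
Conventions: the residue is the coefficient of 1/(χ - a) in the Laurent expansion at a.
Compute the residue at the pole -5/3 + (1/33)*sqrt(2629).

The residue is 29/64 - (217/137664)*sqrt(2629).

The factor χ**2 + 10*χ/3 + 4/11 splits as (χ - a)(χ - a') with a = -5/3 + (1/33)*sqrt(2629), a' = -5/3 - (1/33)*sqrt(2629). At the order-1 pole a set g(χ) = (χ - a)*f(χ) = [29*χ/32 + 34/27] / (χ - a').
Simple pole: residue = g(a) at a = -5/3 + (1/33)*sqrt(2629), which is 29/64 - (217/137664)*sqrt(2629).


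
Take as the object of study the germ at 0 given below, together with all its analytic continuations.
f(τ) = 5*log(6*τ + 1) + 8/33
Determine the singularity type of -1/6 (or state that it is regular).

The term (5)*log(1 - τ/(-1/6)) has argument 1 - -1/6/(-1/6) = 0 at -1/6: a logarithmic (infinitely-sheeted) branch point; the remaining terms are analytic or single-valued there.

The point is a logarithmic branch point.


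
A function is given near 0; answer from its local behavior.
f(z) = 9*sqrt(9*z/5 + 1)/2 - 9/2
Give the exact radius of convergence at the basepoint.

Branch term (9/2)*sqrt(1 - z/(-5/9)): its argument vanishes at z = -5/9, a square-root branch point, modulus 5/9.
The radius of convergence is the smallest modulus among the singular points: 5/9.

The radius of convergence is 5/9.


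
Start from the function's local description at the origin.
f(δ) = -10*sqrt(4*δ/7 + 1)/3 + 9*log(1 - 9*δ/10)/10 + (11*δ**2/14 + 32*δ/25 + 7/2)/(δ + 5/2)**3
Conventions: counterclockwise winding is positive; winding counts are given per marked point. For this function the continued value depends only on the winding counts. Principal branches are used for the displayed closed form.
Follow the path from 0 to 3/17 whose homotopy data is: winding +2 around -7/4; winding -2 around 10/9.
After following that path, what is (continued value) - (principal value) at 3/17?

The rational part is single-valued and drops out of the difference; each branch term changes only by its own monodromy.
(-10/3)*sqrt(1 - δ/(-7/4)): winding +2 is even, the square root returns to the same sheet, contribution 0.
(9/10)*log(1 - δ/(10/9)): each positive loop around 10/9 adds 2*pi*i to the log, so winding -2 contributes (9/10)*(-2)*2*pi*i = -(18/5)*pi*i.
Summing the contributions at δ = 3/17 gives -(18/5)*pi*i.

Continued minus principal equals -(18/5)*pi*i.


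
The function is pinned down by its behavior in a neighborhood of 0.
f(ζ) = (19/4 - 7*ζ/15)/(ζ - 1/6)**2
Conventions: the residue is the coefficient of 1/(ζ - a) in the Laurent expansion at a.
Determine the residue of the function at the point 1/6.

The residue is -7/15.

At the order-2 pole 1/6 set g(ζ) = (ζ - (1/6))^2*f(ζ) = 19/4 - 7*ζ/15.
Order-2 pole: residue = g'(a); g'(1/6) = -7/15, so the residue is -7/15.


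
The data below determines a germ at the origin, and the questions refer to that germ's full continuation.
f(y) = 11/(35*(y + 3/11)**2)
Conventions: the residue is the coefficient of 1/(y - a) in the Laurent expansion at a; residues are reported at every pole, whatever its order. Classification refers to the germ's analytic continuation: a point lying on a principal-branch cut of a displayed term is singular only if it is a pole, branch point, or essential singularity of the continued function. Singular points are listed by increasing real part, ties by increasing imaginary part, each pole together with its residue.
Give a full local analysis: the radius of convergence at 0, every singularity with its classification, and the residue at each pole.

Denominator factor (y + 3/11)^2: pole of order 2 at -3/11, modulus 3/11.
The radius of convergence is the smallest modulus among the singular points: 3/11.
At the order-2 pole -3/11 set g(y) = (y - (-3/11))^2*f(y) = 11/35.
Order-2 pole: residue = g'(a); g'(-3/11) = 0, so the residue is 0.

Radius of convergence at 0: 3/11.
At -3/11: a pole of order 2; residue 0.


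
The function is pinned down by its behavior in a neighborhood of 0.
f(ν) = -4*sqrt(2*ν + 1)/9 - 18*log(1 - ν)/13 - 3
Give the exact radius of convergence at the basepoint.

Branch term (-4/9)*sqrt(1 - ν/(-1/2)): its argument vanishes at ν = -1/2, a square-root branch point, modulus 1/2.
Branch term (-18/13)*log(1 - ν/(1)): its argument vanishes at ν = 1, a logarithmic branch point, modulus 1.
The radius of convergence is the smallest modulus among the singular points: 1/2.

The radius of convergence is 1/2.


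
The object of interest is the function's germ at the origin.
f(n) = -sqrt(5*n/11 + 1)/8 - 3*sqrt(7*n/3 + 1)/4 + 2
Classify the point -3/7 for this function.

The point is an algebraic (square-root) branch point.

The term (-3/4)*sqrt(1 - n/(-3/7)) has argument 1 - -3/7/(-3/7) = 0 at -3/7: a square-root (algebraic, two-sheeted) branch point; the remaining terms are analytic or single-valued there.


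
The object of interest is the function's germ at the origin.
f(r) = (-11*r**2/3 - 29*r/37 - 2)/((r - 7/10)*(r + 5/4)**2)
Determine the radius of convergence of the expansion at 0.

Denominator factor (r - 7/10): pole of order 1 at 7/10, modulus 7/10.
Denominator factor (r + 5/4)^2: pole of order 2 at -5/4, modulus 5/4.
The radius of convergence is the smallest modulus among the singular points: 7/10.

The radius of convergence is 7/10.


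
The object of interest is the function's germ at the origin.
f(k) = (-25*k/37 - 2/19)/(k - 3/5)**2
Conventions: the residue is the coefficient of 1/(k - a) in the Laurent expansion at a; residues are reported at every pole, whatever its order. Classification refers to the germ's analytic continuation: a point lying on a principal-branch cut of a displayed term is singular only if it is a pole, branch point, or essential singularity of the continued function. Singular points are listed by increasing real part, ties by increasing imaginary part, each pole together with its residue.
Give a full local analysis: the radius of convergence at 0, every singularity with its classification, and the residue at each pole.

Denominator factor (k - 3/5)^2: pole of order 2 at 3/5, modulus 3/5.
The radius of convergence is the smallest modulus among the singular points: 3/5.
At the order-2 pole 3/5 set g(k) = (k - (3/5))^2*f(k) = -25*k/37 - 2/19.
Order-2 pole: residue = g'(a); g'(3/5) = -25/37, so the residue is -25/37.

Radius of convergence at 0: 3/5.
At 3/5: a pole of order 2; residue -25/37.


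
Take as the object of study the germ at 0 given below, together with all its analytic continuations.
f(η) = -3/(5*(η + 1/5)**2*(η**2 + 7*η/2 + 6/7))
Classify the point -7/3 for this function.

The point is a regular point.

Denominator factors: η**2 + 7*η/2 + 6/7 = -235/126 at η = -7/3; η + 1/5 = -32/15 at η = -7/3 — none vanishes.
So the germ continues analytically to -7/3.


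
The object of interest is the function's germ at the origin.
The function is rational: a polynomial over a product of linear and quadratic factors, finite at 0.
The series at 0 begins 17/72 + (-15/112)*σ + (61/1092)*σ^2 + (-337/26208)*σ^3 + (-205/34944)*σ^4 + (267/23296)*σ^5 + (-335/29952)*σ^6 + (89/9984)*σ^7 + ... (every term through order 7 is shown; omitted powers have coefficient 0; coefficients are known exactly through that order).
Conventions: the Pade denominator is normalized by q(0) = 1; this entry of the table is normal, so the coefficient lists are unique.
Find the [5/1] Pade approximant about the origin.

The Pade approximant has numerator coefficients [17/72, 233705/2422224, -87277/1166256, 874423/20992608, -4638905/251911296, 963353/167940864]; denominator coefficients [1, 2345/2403].

Taylor coefficients needed (read off): a_0 = 17/72, a_1 = -15/112, a_2 = 61/1092, a_3 = -337/26208, a_4 = -205/34944, a_5 = 267/23296, a_6 = -335/29952.
Write the denominator as Q(σ) = 1 + q1*σ. Requiring Q*f - P = O(σ^7) with deg P <= 5 kills the coefficients of σ^6..σ^6 in Q*f:
  σ^6: a_6 + q1*a_5 = 0, i.e. -335/29952 + (267/23296)*q1 = 0.
Solving this linear system: q1 = 2345/2403.
The numerator is Q*f truncated at degree 5: P0 = a_0 = 17/72; P1 = a_1 + q1*a_0 = 233705/2422224; P2 = a_2 + q1*a_1 = -87277/1166256; P3 = a_3 + q1*a_2 = 874423/20992608; P4 = a_4 + q1*a_3 = -4638905/251911296; P5 = a_5 + q1*a_4 = 963353/167940864.


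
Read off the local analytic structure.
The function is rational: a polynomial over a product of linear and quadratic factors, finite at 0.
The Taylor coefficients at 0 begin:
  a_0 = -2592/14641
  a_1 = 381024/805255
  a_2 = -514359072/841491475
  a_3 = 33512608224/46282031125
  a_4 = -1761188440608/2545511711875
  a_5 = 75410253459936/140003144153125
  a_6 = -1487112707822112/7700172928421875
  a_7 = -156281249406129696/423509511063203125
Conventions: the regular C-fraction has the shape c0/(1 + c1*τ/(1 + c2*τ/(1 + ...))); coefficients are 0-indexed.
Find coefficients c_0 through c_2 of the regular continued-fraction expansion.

Taylor coefficients (read off): a_0 = -2592/14641, a_1 = 381024/805255, a_2 = -514359072/841491475.
c0 = a_0 = -2592/14641. Peel one level at a time: if S = 1 + c*τ/S' with S'(0) = 1, then c is the τ-coefficient of S and S' = c*τ/(S - 1).
S_1 = c0/f = 1 + (147/55)*τ + (42426/11495)*τ^2 + ...; c1 = 147/55.
S_2 = c1*τ/(S_1 - 1) = 1 + (-14142/10241)*τ + ...; c2 = -14142/10241.

The regular C-fraction coefficients are [-2592/14641, 147/55, -14142/10241].


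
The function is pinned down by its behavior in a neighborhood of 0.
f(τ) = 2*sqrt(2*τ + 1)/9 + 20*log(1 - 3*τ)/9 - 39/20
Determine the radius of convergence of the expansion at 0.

Branch term (20/9)*log(1 - τ/(1/3)): its argument vanishes at τ = 1/3, a logarithmic branch point, modulus 1/3.
Branch term (2/9)*sqrt(1 - τ/(-1/2)): its argument vanishes at τ = -1/2, a square-root branch point, modulus 1/2.
The radius of convergence is the smallest modulus among the singular points: 1/3.

The radius of convergence is 1/3.


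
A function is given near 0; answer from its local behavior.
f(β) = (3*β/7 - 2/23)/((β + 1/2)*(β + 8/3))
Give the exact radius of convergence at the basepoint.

Denominator factor (β + 1/2): pole of order 1 at -1/2, modulus 1/2.
Denominator factor (β + 8/3): pole of order 1 at -8/3, modulus 8/3.
The radius of convergence is the smallest modulus among the singular points: 1/2.

The radius of convergence is 1/2.


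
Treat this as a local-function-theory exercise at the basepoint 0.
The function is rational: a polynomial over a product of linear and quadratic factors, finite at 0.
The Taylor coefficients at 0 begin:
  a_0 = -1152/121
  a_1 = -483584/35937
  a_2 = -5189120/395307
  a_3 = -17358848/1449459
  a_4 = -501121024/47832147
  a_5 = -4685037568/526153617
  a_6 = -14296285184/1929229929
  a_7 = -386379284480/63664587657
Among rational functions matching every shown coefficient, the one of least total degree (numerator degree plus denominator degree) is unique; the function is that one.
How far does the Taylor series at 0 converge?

No rational of total degree below 4 reproduces all 8 coefficients; solving the [2/2] Pade equations on them gives f(λ) = (8*λ**2/3 + 20*λ/27 - 18)/(λ - 11/8)**2, whose expansion matches every shown term.
Denominator factor (λ - 11/8)^2: pole of order 2 at 11/8, modulus 11/8.
The radius of convergence is the smallest modulus among the singular points: 11/8.

The radius of convergence is 11/8.


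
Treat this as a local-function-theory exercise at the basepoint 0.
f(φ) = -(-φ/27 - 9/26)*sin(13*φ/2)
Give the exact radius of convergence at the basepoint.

The radius of convergence is infinite.

The factor -sin(13*φ/2) is entire and contributes no finite singular point.
The polynomial part has no poles.
No finite singular points: the Taylor series at 0 converges everywhere.


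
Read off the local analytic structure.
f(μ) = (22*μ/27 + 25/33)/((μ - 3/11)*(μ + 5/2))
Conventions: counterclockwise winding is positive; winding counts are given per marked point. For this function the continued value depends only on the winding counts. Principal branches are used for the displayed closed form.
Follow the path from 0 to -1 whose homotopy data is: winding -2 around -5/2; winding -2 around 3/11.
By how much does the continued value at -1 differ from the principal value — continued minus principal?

Continued minus principal equals 0.

The function is rational, hence single-valued: continuing it around any pole returns the same value, so the difference is 0.


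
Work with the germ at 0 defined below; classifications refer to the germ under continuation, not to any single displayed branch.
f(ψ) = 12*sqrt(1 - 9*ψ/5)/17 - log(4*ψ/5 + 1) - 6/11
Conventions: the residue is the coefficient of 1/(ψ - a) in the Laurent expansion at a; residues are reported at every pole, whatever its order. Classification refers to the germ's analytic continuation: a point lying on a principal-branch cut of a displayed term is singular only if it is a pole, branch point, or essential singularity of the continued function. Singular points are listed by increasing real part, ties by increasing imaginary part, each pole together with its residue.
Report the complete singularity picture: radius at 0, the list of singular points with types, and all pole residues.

Radius of convergence at 0: 5/9.
At -5/4: a logarithmic branch point.
At 5/9: an algebraic (square-root) branch point.

Branch term (12/17)*sqrt(1 - ψ/(5/9)): its argument vanishes at ψ = 5/9, a square-root branch point, modulus 5/9.
Branch term (-1)*log(1 - ψ/(-5/4)): its argument vanishes at ψ = -5/4, a logarithmic branch point, modulus 5/4.
The radius of convergence is the smallest modulus among the singular points: 5/9.
List the singular points by increasing real part (a conjugate pair: the negative imaginary part first).


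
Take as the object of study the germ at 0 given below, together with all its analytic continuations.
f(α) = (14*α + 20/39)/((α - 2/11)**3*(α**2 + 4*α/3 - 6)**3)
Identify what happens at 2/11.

The point is a pole of order 3.

The denominator factor α - 2/11 vanishes at 2/11 and appears to the power 3; the numerator there equals 1312/429, nonzero, and no other factor vanishes.
Hence a pole whose order is the multiplicity, 3.


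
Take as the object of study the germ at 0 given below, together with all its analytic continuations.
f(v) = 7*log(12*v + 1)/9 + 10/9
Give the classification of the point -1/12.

The point is a logarithmic branch point.

The term (7/9)*log(1 - v/(-1/12)) has argument 1 - -1/12/(-1/12) = 0 at -1/12: a logarithmic (infinitely-sheeted) branch point; the remaining terms are analytic or single-valued there.


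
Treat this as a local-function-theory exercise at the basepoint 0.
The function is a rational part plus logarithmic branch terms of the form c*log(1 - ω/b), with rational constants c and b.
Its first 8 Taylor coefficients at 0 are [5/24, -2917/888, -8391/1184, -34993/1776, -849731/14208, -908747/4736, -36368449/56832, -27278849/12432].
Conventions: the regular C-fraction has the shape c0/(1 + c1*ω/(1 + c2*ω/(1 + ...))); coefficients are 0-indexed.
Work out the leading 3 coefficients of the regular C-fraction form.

The regular C-fraction coefficients are [5/24, 2917/185, -38692561/2158580].

Taylor coefficients (read off): a_0 = 5/24, a_1 = -2917/888, a_2 = -8391/1184.
c0 = a_0 = 5/24. Peel one level at a time: if S = 1 + c*ω/S' with S'(0) = 1, then c is the ω-coefficient of S and S' = c*ω/(S - 1).
S_1 = c0/f = 1 + (2917/185)*ω + (38692561/136900)*ω^2 + ...; c1 = 2917/185.
S_2 = c1*ω/(S_1 - 1) = 1 + (-38692561/2158580)*ω + ...; c2 = -38692561/2158580.


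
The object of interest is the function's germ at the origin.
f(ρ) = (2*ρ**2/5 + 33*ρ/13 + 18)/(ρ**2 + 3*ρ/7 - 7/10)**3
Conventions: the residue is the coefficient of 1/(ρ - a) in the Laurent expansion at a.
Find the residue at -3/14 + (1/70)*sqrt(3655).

The residue is (569440711/5078032583)*sqrt(3655).


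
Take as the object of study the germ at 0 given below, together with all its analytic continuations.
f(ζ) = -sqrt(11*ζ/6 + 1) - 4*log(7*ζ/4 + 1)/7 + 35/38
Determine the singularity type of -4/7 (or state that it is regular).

The term (-4/7)*log(1 - ζ/(-4/7)) has argument 1 - -4/7/(-4/7) = 0 at -4/7: a logarithmic (infinitely-sheeted) branch point; the remaining terms are analytic or single-valued there.

The point is a logarithmic branch point.


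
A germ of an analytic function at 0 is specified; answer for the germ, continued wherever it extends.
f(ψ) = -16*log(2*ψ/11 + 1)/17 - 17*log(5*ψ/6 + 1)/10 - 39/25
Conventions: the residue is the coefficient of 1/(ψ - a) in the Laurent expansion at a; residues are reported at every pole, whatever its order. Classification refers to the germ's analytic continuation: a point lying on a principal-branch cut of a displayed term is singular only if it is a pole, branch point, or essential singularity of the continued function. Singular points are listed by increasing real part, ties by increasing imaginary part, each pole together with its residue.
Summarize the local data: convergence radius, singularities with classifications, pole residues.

Branch term (-17/10)*log(1 - ψ/(-6/5)): its argument vanishes at ψ = -6/5, a logarithmic branch point, modulus 6/5.
Branch term (-16/17)*log(1 - ψ/(-11/2)): its argument vanishes at ψ = -11/2, a logarithmic branch point, modulus 11/2.
The radius of convergence is the smallest modulus among the singular points: 6/5.
List the singular points by increasing real part (a conjugate pair: the negative imaginary part first).

Radius of convergence at 0: 6/5.
At -11/2: a logarithmic branch point.
At -6/5: a logarithmic branch point.


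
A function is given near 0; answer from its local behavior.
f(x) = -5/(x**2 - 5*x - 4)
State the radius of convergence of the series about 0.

The radius of convergence is -5/2 + (1/2)*sqrt(41).

Denominator factor (x**2 - 5*x - 4): discriminant 41, real irrational roots 5/2 + (1/2)*sqrt(41) and 5/2 - (1/2)*sqrt(41); poles of order 1, moduli 5/2 + (1/2)*sqrt(41) and -5/2 + (1/2)*sqrt(41).
The radius of convergence is the smallest modulus among the singular points: -5/2 + (1/2)*sqrt(41).


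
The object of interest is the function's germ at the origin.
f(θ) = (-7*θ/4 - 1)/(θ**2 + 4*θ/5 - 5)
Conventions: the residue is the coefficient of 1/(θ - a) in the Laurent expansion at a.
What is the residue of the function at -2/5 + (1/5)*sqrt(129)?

The factor θ**2 + 4*θ/5 - 5 splits as (θ - a)(θ - a') with a = -2/5 + (1/5)*sqrt(129), a' = -2/5 - (1/5)*sqrt(129). At the order-1 pole a set g(θ) = (θ - a)*f(θ) = [-7*θ/4 - 1] / (θ - a').
Simple pole: residue = g(a) at a = -2/5 + (1/5)*sqrt(129), which is -7/8 - (1/172)*sqrt(129).

The residue is -7/8 - (1/172)*sqrt(129).


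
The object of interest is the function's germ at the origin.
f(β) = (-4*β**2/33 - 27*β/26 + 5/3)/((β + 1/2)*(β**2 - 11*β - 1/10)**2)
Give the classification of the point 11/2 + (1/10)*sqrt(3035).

The denominator factor β**2 - 11*β - 1/10 vanishes at 11/2 + (1/10)*sqrt(3035) and appears to the power 2; the numerator there equals -97729/8580 - (37/156)*sqrt(3035), nonzero, and no other factor vanishes.
Hence a pole whose order is the multiplicity, 2.

The point is a pole of order 2.


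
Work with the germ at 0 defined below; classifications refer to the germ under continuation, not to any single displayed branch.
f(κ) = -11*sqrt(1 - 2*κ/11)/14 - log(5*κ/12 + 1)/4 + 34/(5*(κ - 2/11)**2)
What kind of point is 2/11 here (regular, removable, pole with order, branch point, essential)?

The denominator factor κ - 2/11 vanishes at 2/11 and appears to the power 2; the numerator there equals 34/5, nonzero, and no other factor vanishes.
The branch terms are analytic at this point.
Hence a pole whose order is the multiplicity, 2.

The point is a pole of order 2.


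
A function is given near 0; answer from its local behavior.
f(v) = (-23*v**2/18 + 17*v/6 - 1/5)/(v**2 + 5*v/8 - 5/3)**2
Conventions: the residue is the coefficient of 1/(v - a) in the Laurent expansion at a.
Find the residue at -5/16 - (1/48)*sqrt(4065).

The factor v**2 + 5*v/8 - 5/3 splits as (v - a)(v - a') with a = -5/16 - (1/48)*sqrt(4065), a' = -5/16 + (1/48)*sqrt(4065). At the order-2 pole a set g(v) = (v - a)^2*f(v) = [-23*v**2/18 + 17*v/6 - 1/5] / (v - a')^2.
Order-2 pole: residue = g'(a); g'(-5/16 - (1/48)*sqrt(4065)) = (144352/82621125)*sqrt(4065), so the residue is (144352/82621125)*sqrt(4065).

The residue is (144352/82621125)*sqrt(4065).


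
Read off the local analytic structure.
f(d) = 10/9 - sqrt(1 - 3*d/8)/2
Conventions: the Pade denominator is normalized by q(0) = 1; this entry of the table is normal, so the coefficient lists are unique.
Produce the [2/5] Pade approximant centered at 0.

The Pade approximant has numerator coefficients [11/18, -21363/193648, -243093/12393472]; denominator coefficients [1, -64665/193648, 14715/3098368, 68283/49573888, -70713/6345457664, 1445607/101527322624].

Taylor coefficients needed (expand at 0): a_0 = 11/18, a_1 = 3/32, a_2 = 9/1024, a_3 = 27/16384, a_4 = 405/1048576, a_5 = 1701/16777216, a_6 = 15309/536870912, a_7 = 72171/8589934592.
Write the denominator as Q(d) = 1 + q1*d + q2*d^2 + q3*d^3 + q4*d^4 + q5*d^5. Requiring Q*f - P = O(d^8) with deg P <= 2 kills the coefficients of d^3..d^7 in Q*f:
  d^3: a_3 + q1*a_2 + q2*a_1 + q3*a_0 = 0, i.e. 27/16384 + (9/1024)*q1 + (3/32)*q2 + (11/18)*q3 = 0.
  d^4: a_4 + q1*a_3 + q2*a_2 + q3*a_1 + q4*a_0 = 0, i.e. 405/1048576 + (27/16384)*q1 + (9/1024)*q2 + (3/32)*q3 + (11/18)*q4 = 0.
  d^5: a_5 + q1*a_4 + q2*a_3 + q3*a_2 + q4*a_1 + q5*a_0 = 0, i.e. 1701/16777216 + (405/1048576)*q1 + (27/16384)*q2 + (9/1024)*q3 + (3/32)*q4 + (11/18)*q5 = 0.
  d^6: a_6 + q1*a_5 + q2*a_4 + q3*a_3 + q4*a_2 + q5*a_1 = 0, i.e. 15309/536870912 + (1701/16777216)*q1 + (405/1048576)*q2 + (27/16384)*q3 + (9/1024)*q4 + (3/32)*q5 = 0.
  d^7: a_7 + q1*a_6 + q2*a_5 + q3*a_4 + q4*a_3 + q5*a_2 = 0, i.e. 72171/8589934592 + (15309/536870912)*q1 + (1701/16777216)*q2 + (405/1048576)*q3 + (27/16384)*q4 + (9/1024)*q5 = 0.
Solving this linear system: q1 = -64665/193648, q2 = 14715/3098368, q3 = 68283/49573888, q4 = -70713/6345457664, q5 = 1445607/101527322624.
The numerator is Q*f truncated at degree 2: P0 = a_0 = 11/18; P1 = a_1 + q1*a_0 = -21363/193648; P2 = a_2 + q1*a_1 + q2*a_0 = -243093/12393472.


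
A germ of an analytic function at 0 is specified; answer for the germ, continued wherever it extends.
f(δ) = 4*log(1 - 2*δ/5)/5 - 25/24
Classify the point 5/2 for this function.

The term (4/5)*log(1 - δ/(5/2)) has argument 1 - 5/2/(5/2) = 0 at 5/2: a logarithmic (infinitely-sheeted) branch point; the remaining terms are analytic or single-valued there.

The point is a logarithmic branch point.


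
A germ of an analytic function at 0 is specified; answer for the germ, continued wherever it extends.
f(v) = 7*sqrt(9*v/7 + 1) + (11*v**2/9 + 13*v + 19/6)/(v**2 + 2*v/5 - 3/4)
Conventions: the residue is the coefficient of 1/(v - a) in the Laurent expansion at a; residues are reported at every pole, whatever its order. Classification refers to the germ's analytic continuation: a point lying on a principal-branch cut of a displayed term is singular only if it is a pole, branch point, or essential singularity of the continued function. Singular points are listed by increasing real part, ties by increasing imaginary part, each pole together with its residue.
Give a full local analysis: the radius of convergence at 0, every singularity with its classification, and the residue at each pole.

Radius of convergence at 0: -1/5 + (1/10)*sqrt(79).
At -1/5 - (1/10)*sqrt(79): a pole of order 1; residue 563/90 - (1423/14220)*sqrt(79).
At -7/9: an algebraic (square-root) branch point.
At -1/5 + (1/10)*sqrt(79): a pole of order 1; residue 563/90 + (1423/14220)*sqrt(79).

Denominator factor (v**2 + 2*v/5 - 3/4): discriminant 79/25, real irrational roots -1/5 + (1/10)*sqrt(79) and -1/5 - (1/10)*sqrt(79); poles of order 1, moduli -1/5 + (1/10)*sqrt(79) and 1/5 + (1/10)*sqrt(79).
Branch term (7)*sqrt(1 - v/(-7/9)): its argument vanishes at v = -7/9, a square-root branch point, modulus 7/9.
The radius of convergence is the smallest modulus among the singular points: -1/5 + (1/10)*sqrt(79).
The branch term is analytic at -1/5 - (1/10)*sqrt(79) and contributes nothing to the residue; only the rational part matters.
The factor v**2 + 2*v/5 - 3/4 splits as (v - a)(v - a') with a = -1/5 - (1/10)*sqrt(79), a' = -1/5 + (1/10)*sqrt(79). At the order-1 pole a set g(v) = (v - a)*(rational part) = [11*v**2/9 + 13*v + 19/6] / (v - a').
Simple pole: residue = g(a) at a = -1/5 - (1/10)*sqrt(79), which is 563/90 - (1423/14220)*sqrt(79).
The branch term is analytic at -1/5 + (1/10)*sqrt(79) and contributes nothing to the residue; only the rational part matters.
The factor v**2 + 2*v/5 - 3/4 splits as (v - a)(v - a') with a = -1/5 + (1/10)*sqrt(79), a' = -1/5 - (1/10)*sqrt(79). At the order-1 pole a set g(v) = (v - a)*(rational part) = [11*v**2/9 + 13*v + 19/6] / (v - a').
Simple pole: residue = g(a) at a = -1/5 + (1/10)*sqrt(79), which is 563/90 + (1423/14220)*sqrt(79).
List the singular points by increasing real part (a conjugate pair: the negative imaginary part first).


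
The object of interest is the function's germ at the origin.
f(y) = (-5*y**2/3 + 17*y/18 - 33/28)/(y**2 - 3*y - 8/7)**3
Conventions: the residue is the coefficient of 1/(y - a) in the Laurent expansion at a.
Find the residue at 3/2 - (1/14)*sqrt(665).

The factor y**2 - 3*y - 8/7 splits as (y - a)(y - a') with a = 3/2 - (1/14)*sqrt(665), a' = 3/2 + (1/14)*sqrt(665). At the order-3 pole a set g(y) = (y - a)^3*f(y) = [-5*y**2/3 + 17*y/18 - 33/28] / (y - a')^3.
Order-3 pole: residue = g''(a)/2; g''(3/2 - (1/14)*sqrt(665)) = (574/514425)*sqrt(665), so the residue is (287/514425)*sqrt(665).

The residue is (287/514425)*sqrt(665).


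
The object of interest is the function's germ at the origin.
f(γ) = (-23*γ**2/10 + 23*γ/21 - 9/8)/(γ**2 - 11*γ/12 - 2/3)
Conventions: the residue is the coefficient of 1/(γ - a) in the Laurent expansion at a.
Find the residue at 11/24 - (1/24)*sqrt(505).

The residue is -851/1680 + (62953/848400)*sqrt(505).

The factor γ**2 - 11*γ/12 - 2/3 splits as (γ - a)(γ - a') with a = 11/24 - (1/24)*sqrt(505), a' = 11/24 + (1/24)*sqrt(505). At the order-1 pole a set g(γ) = (γ - a)*f(γ) = [-23*γ**2/10 + 23*γ/21 - 9/8] / (γ - a').
Simple pole: residue = g(a) at a = 11/24 - (1/24)*sqrt(505), which is -851/1680 + (62953/848400)*sqrt(505).


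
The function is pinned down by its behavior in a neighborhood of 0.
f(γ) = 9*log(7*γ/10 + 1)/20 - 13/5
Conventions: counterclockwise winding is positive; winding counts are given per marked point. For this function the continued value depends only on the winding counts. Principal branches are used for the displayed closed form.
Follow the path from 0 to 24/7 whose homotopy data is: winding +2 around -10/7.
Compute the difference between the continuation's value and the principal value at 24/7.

Continued minus principal equals (9/5)*pi*i.

The rational part is single-valued and drops out of the difference; each branch term changes only by its own monodromy.
(9/20)*log(1 - γ/(-10/7)): each positive loop around -10/7 adds 2*pi*i to the log, so winding +2 contributes (9/20)*(2)*2*pi*i = (9/5)*pi*i.
Summing the contributions at γ = 24/7 gives (9/5)*pi*i.


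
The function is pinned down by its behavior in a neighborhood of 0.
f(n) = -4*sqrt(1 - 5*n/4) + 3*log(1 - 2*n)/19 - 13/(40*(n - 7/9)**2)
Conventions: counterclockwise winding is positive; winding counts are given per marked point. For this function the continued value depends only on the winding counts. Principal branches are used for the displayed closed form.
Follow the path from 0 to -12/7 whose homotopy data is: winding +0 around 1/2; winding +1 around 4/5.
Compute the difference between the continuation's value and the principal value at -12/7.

Continued minus principal equals (8/7)*sqrt(154).

The rational part is single-valued and drops out of the difference; each branch term changes only by its own monodromy.
(-4)*sqrt(1 - n/(4/5)): winding +1 is odd, the square root flips sign, contributing -2*(-4)*sqrt(1 - (-12/7)/(4/5)) = -2*(-4)*sqrt(22/7) = (8/7)*sqrt(154).
(3/19)*log(1 - n/(1/2)): winding 0 around 1/2, so this term returns to its principal value, contribution 0.
Summing the contributions at n = -12/7 gives (8/7)*sqrt(154).


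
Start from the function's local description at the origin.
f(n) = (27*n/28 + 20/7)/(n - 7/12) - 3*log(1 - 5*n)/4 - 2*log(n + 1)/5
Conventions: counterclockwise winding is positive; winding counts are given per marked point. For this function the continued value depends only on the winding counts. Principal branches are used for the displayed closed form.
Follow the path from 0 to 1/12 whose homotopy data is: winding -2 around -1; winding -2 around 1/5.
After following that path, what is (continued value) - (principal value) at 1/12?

Continued minus principal equals (23/5)*pi*i.

The rational part is single-valued and drops out of the difference; each branch term changes only by its own monodromy.
(-3/4)*log(1 - n/(1/5)): each positive loop around 1/5 adds 2*pi*i to the log, so winding -2 contributes (-3/4)*(-2)*2*pi*i = (3)*pi*i.
(-2/5)*log(1 - n/(-1)): each positive loop around -1 adds 2*pi*i to the log, so winding -2 contributes (-2/5)*(-2)*2*pi*i = (8/5)*pi*i.
Summing the contributions at n = 1/12 gives (23/5)*pi*i.


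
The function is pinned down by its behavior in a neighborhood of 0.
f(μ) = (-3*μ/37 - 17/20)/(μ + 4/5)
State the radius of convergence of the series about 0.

Denominator factor (μ + 4/5): pole of order 1 at -4/5, modulus 4/5.
The radius of convergence is the smallest modulus among the singular points: 4/5.

The radius of convergence is 4/5.


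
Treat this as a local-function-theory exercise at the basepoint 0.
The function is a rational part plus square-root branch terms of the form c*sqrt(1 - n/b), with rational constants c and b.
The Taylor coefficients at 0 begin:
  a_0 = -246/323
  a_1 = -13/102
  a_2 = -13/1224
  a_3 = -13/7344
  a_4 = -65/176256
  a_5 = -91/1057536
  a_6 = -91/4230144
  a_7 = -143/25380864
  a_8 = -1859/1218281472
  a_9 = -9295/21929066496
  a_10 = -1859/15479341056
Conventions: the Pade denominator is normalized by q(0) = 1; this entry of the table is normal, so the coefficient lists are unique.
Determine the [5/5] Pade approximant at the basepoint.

The Pade approximant has numerator coefficients [-246/323, 430/969, -367/5814, -49/15504, 3095/3348864, -139/5023296]; denominator coefficients [1, -3/4, 7/36, -35/1728, 5/6912, -1/248832].

Taylor coefficients needed (read off): a_0 = -246/323, a_1 = -13/102, a_2 = -13/1224, a_3 = -13/7344, a_4 = -65/176256, a_5 = -91/1057536, a_6 = -91/4230144, a_7 = -143/25380864, a_8 = -1859/1218281472, a_9 = -9295/21929066496, a_10 = -1859/15479341056.
Write the denominator as Q(n) = 1 + q1*n + q2*n^2 + q3*n^3 + q4*n^4 + q5*n^5. Requiring Q*f - P = O(n^11) with deg P <= 5 kills the coefficients of n^6..n^10 in Q*f:
  n^6: a_6 + q1*a_5 + q2*a_4 + q3*a_3 + q4*a_2 + q5*a_1 = 0, i.e. -91/4230144 + (-91/1057536)*q1 + (-65/176256)*q2 + (-13/7344)*q3 + (-13/1224)*q4 + (-13/102)*q5 = 0.
  n^7: a_7 + q1*a_6 + q2*a_5 + q3*a_4 + q4*a_3 + q5*a_2 = 0, i.e. -143/25380864 + (-91/4230144)*q1 + (-91/1057536)*q2 + (-65/176256)*q3 + (-13/7344)*q4 + (-13/1224)*q5 = 0.
  n^8: a_8 + q1*a_7 + q2*a_6 + q3*a_5 + q4*a_4 + q5*a_3 = 0, i.e. -1859/1218281472 + (-143/25380864)*q1 + (-91/4230144)*q2 + (-91/1057536)*q3 + (-65/176256)*q4 + (-13/7344)*q5 = 0.
  n^9: a_9 + q1*a_8 + q2*a_7 + q3*a_6 + q4*a_5 + q5*a_4 = 0, i.e. -9295/21929066496 + (-1859/1218281472)*q1 + (-143/25380864)*q2 + (-91/4230144)*q3 + (-91/1057536)*q4 + (-65/176256)*q5 = 0.
  n^10: a_10 + q1*a_9 + q2*a_8 + q3*a_7 + q4*a_6 + q5*a_5 = 0, i.e. -1859/15479341056 + (-9295/21929066496)*q1 + (-1859/1218281472)*q2 + (-143/25380864)*q3 + (-91/4230144)*q4 + (-91/1057536)*q5 = 0.
Solving this linear system: q1 = -3/4, q2 = 7/36, q3 = -35/1728, q4 = 5/6912, q5 = -1/248832.
The numerator is Q*f truncated at degree 5: P0 = a_0 = -246/323; P1 = a_1 + q1*a_0 = 430/969; P2 = a_2 + q1*a_1 + q2*a_0 = -367/5814; P3 = a_3 + q1*a_2 + q2*a_1 + q3*a_0 = -49/15504; P4 = a_4 + q1*a_3 + q2*a_2 + q3*a_1 + q4*a_0 = 3095/3348864; P5 = a_5 + q1*a_4 + q2*a_3 + q3*a_2 + q4*a_1 + q5*a_0 = -139/5023296.


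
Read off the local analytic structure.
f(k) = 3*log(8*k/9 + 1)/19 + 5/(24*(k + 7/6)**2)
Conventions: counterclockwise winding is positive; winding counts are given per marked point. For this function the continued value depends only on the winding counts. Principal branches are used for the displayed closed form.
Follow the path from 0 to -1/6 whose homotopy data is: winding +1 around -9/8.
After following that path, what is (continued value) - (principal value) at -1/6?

The rational part is single-valued and drops out of the difference; each branch term changes only by its own monodromy.
(3/19)*log(1 - k/(-9/8)): each positive loop around -9/8 adds 2*pi*i to the log, so winding +1 contributes (3/19)*(1)*2*pi*i = (6/19)*pi*i.
Summing the contributions at k = -1/6 gives (6/19)*pi*i.

Continued minus principal equals (6/19)*pi*i.


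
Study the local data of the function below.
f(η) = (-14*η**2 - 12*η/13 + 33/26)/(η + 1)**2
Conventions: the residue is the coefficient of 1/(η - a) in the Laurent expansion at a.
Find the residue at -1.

The residue is 352/13.

At the order-2 pole -1 set g(η) = (η - (-1))^2*f(η) = -14*η**2 - 12*η/13 + 33/26.
Order-2 pole: residue = g'(a); g'(-1) = 352/13, so the residue is 352/13.


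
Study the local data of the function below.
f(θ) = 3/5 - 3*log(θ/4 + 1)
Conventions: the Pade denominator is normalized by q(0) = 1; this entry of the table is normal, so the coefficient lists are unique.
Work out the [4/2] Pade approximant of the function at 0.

Taylor coefficients needed (expand at 0): a_0 = 3/5, a_1 = -3/4, a_2 = 3/32, a_3 = -1/64, a_4 = 3/1024, a_5 = -3/5120, a_6 = 1/8192.
Write the denominator as Q(θ) = 1 + q1*θ + q2*θ^2. Requiring Q*f - P = O(θ^7) with deg P <= 4 kills the coefficients of θ^5..θ^6 in Q*f:
  θ^5: a_5 + q1*a_4 + q2*a_3 = 0, i.e. -3/5120 + (3/1024)*q1 + (-1/64)*q2 = 0.
  θ^6: a_6 + q1*a_5 + q2*a_4 = 0, i.e. 1/8192 + (-3/5120)*q1 + (3/1024)*q2 = 0.
Solving this linear system: q1 = 1/3, q2 = 1/40.
The numerator is Q*f truncated at degree 4: P0 = a_0 = 3/5; P1 = a_1 + q1*a_0 = -11/20; P2 = a_2 + q1*a_1 + q2*a_0 = -113/800; P3 = a_3 + q1*a_2 + q2*a_1 = -1/320; P4 = a_4 + q1*a_3 + q2*a_2 = 1/15360.

The Pade approximant has numerator coefficients [3/5, -11/20, -113/800, -1/320, 1/15360]; denominator coefficients [1, 1/3, 1/40].


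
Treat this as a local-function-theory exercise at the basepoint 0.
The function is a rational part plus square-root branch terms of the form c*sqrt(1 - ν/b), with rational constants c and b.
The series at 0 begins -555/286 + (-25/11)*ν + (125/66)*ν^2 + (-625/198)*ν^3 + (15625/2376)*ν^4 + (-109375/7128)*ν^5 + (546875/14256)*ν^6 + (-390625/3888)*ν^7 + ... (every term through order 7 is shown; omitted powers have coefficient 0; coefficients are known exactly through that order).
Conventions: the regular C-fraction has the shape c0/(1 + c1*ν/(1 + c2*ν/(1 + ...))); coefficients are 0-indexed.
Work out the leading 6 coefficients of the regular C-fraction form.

Taylor coefficients (read off): a_0 = -555/286, a_1 = -25/11, a_2 = 125/66, a_3 = -625/198, a_4 = 15625/2376, a_5 = -109375/7128.
c0 = a_0 = -555/286. Peel one level at a time: if S = 1 + c*ν/S' with S'(0) = 1, then c is the ν-coefficient of S and S' = c*ν/(S - 1).
S_1 = c0/f = 1 + (-130/111)*ν + (28925/12321)*ν^2 + ...; c1 = -130/111.
S_2 = c1*ν/(S_1 - 1) = 1 + (445/222)*ν + (-25/36)*ν^2 + ...; c2 = 445/222.
S_3 = c2*ν/(S_2 - 1) = 1 + (185/534)*ν + (-43475/95052)*ν^2 + ...; c3 = 185/534.
S_4 = c3*ν/(S_3 - 1) = 1 + (235/178)*ν + (-25/36)*ν^2 + ...; c4 = 235/178.
S_5 = c4*ν/(S_4 - 1) = 1 + (445/846)*ν + ...; c5 = 445/846.

The regular C-fraction coefficients are [-555/286, -130/111, 445/222, 185/534, 235/178, 445/846].
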